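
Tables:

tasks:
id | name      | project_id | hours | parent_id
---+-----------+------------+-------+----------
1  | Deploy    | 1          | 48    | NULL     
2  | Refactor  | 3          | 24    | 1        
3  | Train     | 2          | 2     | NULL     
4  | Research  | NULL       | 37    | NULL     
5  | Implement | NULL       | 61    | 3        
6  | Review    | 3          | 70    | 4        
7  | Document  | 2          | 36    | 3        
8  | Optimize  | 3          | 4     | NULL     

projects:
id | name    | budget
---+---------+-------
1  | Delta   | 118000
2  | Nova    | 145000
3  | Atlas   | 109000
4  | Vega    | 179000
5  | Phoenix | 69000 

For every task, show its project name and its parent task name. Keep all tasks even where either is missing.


Two LEFT JOINs from the same base table tasks: one to projects via project_id, one to tasks itself via parent_id. Both are LEFT so every task is preserved.
Match against projects:
  - task 1 (Deploy): project_id=1 -> matches Delta
  - task 2 (Refactor): project_id=3 -> matches Atlas
  - task 3 (Train): project_id=2 -> matches Nova
  - task 4 (Research): project_id=NULL, no match -> kept with NULL
  - task 5 (Implement): project_id=NULL, no match -> kept with NULL
  - task 6 (Review): project_id=3 -> matches Atlas
  - task 7 (Document): project_id=2 -> matches Nova
  - task 8 (Optimize): project_id=3 -> matches Atlas
Match against tasks (self):
  - task 1 (Deploy): parent_id=NULL -> NULL
  - task 2 (Refactor): parent_id=1 -> Deploy
  - task 3 (Train): parent_id=NULL -> NULL
  - task 4 (Research): parent_id=NULL -> NULL
  - task 5 (Implement): parent_id=3 -> Train
  - task 6 (Review): parent_id=4 -> Research
  - task 7 (Document): parent_id=3 -> Train
  - task 8 (Optimize): parent_id=NULL -> NULL

SQL:
SELECT a.name, b.name AS project, c.name AS parent
FROM tasks a
LEFT JOIN projects b ON a.project_id = b.id
LEFT JOIN tasks c ON a.parent_id = c.id

Result:
name      | project | parent  
----------+---------+---------
Deploy    | Delta   | NULL    
Refactor  | Atlas   | Deploy  
Train     | Nova    | NULL    
Research  | NULL    | NULL    
Implement | NULL    | Train   
Review    | Atlas   | Research
Document  | Nova    | Train   
Optimize  | Atlas   | NULL    


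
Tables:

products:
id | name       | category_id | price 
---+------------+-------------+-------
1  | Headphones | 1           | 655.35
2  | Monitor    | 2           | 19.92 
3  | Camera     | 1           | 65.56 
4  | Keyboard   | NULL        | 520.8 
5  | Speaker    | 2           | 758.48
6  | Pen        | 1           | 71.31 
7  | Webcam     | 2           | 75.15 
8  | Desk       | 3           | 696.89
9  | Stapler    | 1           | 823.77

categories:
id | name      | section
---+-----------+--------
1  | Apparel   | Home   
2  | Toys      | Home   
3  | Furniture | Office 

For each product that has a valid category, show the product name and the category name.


INNER JOIN keeps only products rows whose category_id matches an id in categories. Walk through each product:
  - product 1 (Headphones): category_id=1 -> matches Apparel
  - product 2 (Monitor): category_id=2 -> matches Toys
  - product 3 (Camera): category_id=1 -> matches Apparel
  - product 4 (Keyboard): category_id=NULL, no match -> dropped
  - product 5 (Speaker): category_id=2 -> matches Toys
  - product 6 (Pen): category_id=1 -> matches Apparel
  - product 7 (Webcam): category_id=2 -> matches Toys
  - product 8 (Desk): category_id=3 -> matches Furniture
  - product 9 (Stapler): category_id=1 -> matches Apparel
So 1 of 9 rows is dropped.

SQL:
SELECT a.name, b.name AS category
FROM products a
INNER JOIN categories b ON a.category_id = b.id

Result:
name       | category 
-----------+----------
Headphones | Apparel  
Monitor    | Toys     
Camera     | Apparel  
Speaker    | Toys     
Pen        | Apparel  
Webcam     | Toys     
Desk       | Furniture
Stapler    | Apparel  


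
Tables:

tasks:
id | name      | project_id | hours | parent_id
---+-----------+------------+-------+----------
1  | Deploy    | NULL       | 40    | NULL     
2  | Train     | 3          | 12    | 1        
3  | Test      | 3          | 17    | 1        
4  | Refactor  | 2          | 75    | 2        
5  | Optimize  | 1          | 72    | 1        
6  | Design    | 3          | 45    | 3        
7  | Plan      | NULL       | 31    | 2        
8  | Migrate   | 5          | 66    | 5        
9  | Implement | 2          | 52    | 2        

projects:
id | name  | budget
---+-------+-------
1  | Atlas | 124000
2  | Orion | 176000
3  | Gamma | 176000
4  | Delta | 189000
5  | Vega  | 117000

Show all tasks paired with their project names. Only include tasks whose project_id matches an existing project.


INNER JOIN keeps only tasks rows whose project_id matches an id in projects. Walk through each task:
  - task 1 (Deploy): project_id=NULL, no match -> dropped
  - task 2 (Train): project_id=3 -> matches Gamma
  - task 3 (Test): project_id=3 -> matches Gamma
  - task 4 (Refactor): project_id=2 -> matches Orion
  - task 5 (Optimize): project_id=1 -> matches Atlas
  - task 6 (Design): project_id=3 -> matches Gamma
  - task 7 (Plan): project_id=NULL, no match -> dropped
  - task 8 (Migrate): project_id=5 -> matches Vega
  - task 9 (Implement): project_id=2 -> matches Orion
So 2 of 9 rows are dropped.

SQL:
SELECT a.name, b.name AS project
FROM tasks a
INNER JOIN projects b ON a.project_id = b.id

Result:
name      | project
----------+--------
Train     | Gamma  
Test      | Gamma  
Refactor  | Orion  
Optimize  | Atlas  
Design    | Gamma  
Migrate   | Vega   
Implement | Orion  


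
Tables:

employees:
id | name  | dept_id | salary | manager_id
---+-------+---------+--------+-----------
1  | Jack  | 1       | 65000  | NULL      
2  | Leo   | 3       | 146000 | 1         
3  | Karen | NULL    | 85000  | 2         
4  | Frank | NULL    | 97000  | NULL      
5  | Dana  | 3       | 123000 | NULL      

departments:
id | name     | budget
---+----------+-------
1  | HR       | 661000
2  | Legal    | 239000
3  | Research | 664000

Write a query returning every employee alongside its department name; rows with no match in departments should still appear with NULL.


LEFT JOIN keeps every row from employees (the left table); where dept_id has no match in departments, the department columns become NULL. Walk through each employee:
  - employee 1 (Jack): dept_id=1 -> matches HR
  - employee 2 (Leo): dept_id=3 -> matches Research
  - employee 3 (Karen): dept_id=NULL, no match -> kept with NULL
  - employee 4 (Frank): dept_id=NULL, no match -> kept with NULL
  - employee 5 (Dana): dept_id=3 -> matches Research
All 5 rows appear; 2 have NULL department.

SQL:
SELECT a.name, b.name AS department
FROM employees a
LEFT JOIN departments b ON a.dept_id = b.id

Result:
name  | department
------+-----------
Jack  | HR        
Leo   | Research  
Karen | NULL      
Frank | NULL      
Dana  | Research  


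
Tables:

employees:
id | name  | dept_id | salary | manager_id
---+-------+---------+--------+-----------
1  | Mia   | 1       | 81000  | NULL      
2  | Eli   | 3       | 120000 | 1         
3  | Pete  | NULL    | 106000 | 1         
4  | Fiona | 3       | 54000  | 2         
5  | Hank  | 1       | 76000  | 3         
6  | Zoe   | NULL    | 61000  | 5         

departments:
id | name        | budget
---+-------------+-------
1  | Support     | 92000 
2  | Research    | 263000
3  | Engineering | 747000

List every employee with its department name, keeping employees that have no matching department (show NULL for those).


LEFT JOIN keeps every row from employees (the left table); where dept_id has no match in departments, the department columns become NULL. Walk through each employee:
  - employee 1 (Mia): dept_id=1 -> matches Support
  - employee 2 (Eli): dept_id=3 -> matches Engineering
  - employee 3 (Pete): dept_id=NULL, no match -> kept with NULL
  - employee 4 (Fiona): dept_id=3 -> matches Engineering
  - employee 5 (Hank): dept_id=1 -> matches Support
  - employee 6 (Zoe): dept_id=NULL, no match -> kept with NULL
All 6 rows appear; 2 have NULL department.

SQL:
SELECT a.name, b.name AS department
FROM employees a
LEFT JOIN departments b ON a.dept_id = b.id

Result:
name  | department 
------+------------
Mia   | Support    
Eli   | Engineering
Pete  | NULL       
Fiona | Engineering
Hank  | Support    
Zoe   | NULL       


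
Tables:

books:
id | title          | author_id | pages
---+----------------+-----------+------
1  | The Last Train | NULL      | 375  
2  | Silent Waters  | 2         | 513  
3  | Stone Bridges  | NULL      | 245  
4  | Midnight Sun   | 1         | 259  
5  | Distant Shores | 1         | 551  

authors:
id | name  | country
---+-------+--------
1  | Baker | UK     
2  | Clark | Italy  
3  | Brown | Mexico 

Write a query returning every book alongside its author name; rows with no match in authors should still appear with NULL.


LEFT JOIN keeps every row from books (the left table); where author_id has no match in authors, the author columns become NULL. Walk through each book:
  - book 1 (The Last Train): author_id=NULL, no match -> kept with NULL
  - book 2 (Silent Waters): author_id=2 -> matches Clark
  - book 3 (Stone Bridges): author_id=NULL, no match -> kept with NULL
  - book 4 (Midnight Sun): author_id=1 -> matches Baker
  - book 5 (Distant Shores): author_id=1 -> matches Baker
All 5 rows appear; 2 have NULL author.

SQL:
SELECT a.title, b.name AS author
FROM books a
LEFT JOIN authors b ON a.author_id = b.id

Result:
title          | author
---------------+-------
The Last Train | NULL  
Silent Waters  | Clark 
Stone Bridges  | NULL  
Midnight Sun   | Baker 
Distant Shores | Baker 


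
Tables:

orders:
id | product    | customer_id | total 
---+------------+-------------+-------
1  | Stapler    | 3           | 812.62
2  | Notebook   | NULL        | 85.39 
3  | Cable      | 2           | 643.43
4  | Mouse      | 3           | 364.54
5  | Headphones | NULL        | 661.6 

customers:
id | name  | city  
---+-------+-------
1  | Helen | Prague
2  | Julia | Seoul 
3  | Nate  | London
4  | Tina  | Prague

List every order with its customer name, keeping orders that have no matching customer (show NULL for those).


LEFT JOIN keeps every row from orders (the left table); where customer_id has no match in customers, the customer columns become NULL. Walk through each order:
  - order 1 (Stapler): customer_id=3 -> matches Nate
  - order 2 (Notebook): customer_id=NULL, no match -> kept with NULL
  - order 3 (Cable): customer_id=2 -> matches Julia
  - order 4 (Mouse): customer_id=3 -> matches Nate
  - order 5 (Headphones): customer_id=NULL, no match -> kept with NULL
All 5 rows appear; 2 have NULL customer.

SQL:
SELECT a.product, b.name AS customer
FROM orders a
LEFT JOIN customers b ON a.customer_id = b.id

Result:
product    | customer
-----------+---------
Stapler    | Nate    
Notebook   | NULL    
Cable      | Julia   
Mouse      | Nate    
Headphones | NULL    


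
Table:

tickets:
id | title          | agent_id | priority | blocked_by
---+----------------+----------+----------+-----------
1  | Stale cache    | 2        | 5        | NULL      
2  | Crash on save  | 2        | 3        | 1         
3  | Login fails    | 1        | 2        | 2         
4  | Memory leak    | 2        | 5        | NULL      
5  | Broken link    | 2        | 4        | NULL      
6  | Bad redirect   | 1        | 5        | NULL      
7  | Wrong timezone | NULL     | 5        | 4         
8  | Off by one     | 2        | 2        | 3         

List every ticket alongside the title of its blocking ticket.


This is a self-join: tickets is joined to a second copy of itself, matching each row's blocked_by to another row's id. Use LEFT JOIN so rows with blocked_by=NULL are kept.
  - ticket 1 (Stale cache): blocked_by=NULL -> NULL
  - ticket 2 (Crash on save): blocked_by=1 -> Stale cache
  - ticket 3 (Login fails): blocked_by=2 -> Crash on save
  - ticket 4 (Memory leak): blocked_by=NULL -> NULL
  - ticket 5 (Broken link): blocked_by=NULL -> NULL
  - ticket 6 (Bad redirect): blocked_by=NULL -> NULL
  - ticket 7 (Wrong timezone): blocked_by=4 -> Memory leak
  - ticket 8 (Off by one): blocked_by=3 -> Login fails

SQL:
SELECT a.title AS item, b.title AS blocked_by
FROM tickets a
LEFT JOIN tickets b ON a.blocked_by = b.id

Result:
item           | blocked_by   
---------------+--------------
Stale cache    | NULL         
Crash on save  | Stale cache  
Login fails    | Crash on save
Memory leak    | NULL         
Broken link    | NULL         
Bad redirect   | NULL         
Wrong timezone | Memory leak  
Off by one     | Login fails  


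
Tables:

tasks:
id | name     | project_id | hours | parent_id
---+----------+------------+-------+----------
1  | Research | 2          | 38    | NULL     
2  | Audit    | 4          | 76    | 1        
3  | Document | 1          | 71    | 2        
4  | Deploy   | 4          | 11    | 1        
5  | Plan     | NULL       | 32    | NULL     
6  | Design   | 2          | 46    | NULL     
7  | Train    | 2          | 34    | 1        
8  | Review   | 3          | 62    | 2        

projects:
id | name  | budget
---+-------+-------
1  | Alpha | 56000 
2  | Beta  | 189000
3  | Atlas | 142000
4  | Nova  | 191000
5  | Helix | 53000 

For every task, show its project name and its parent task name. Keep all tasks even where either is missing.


Two LEFT JOINs from the same base table tasks: one to projects via project_id, one to tasks itself via parent_id. Both are LEFT so every task is preserved.
Match against projects:
  - task 1 (Research): project_id=2 -> matches Beta
  - task 2 (Audit): project_id=4 -> matches Nova
  - task 3 (Document): project_id=1 -> matches Alpha
  - task 4 (Deploy): project_id=4 -> matches Nova
  - task 5 (Plan): project_id=NULL, no match -> kept with NULL
  - task 6 (Design): project_id=2 -> matches Beta
  - task 7 (Train): project_id=2 -> matches Beta
  - task 8 (Review): project_id=3 -> matches Atlas
Match against tasks (self):
  - task 1 (Research): parent_id=NULL -> NULL
  - task 2 (Audit): parent_id=1 -> Research
  - task 3 (Document): parent_id=2 -> Audit
  - task 4 (Deploy): parent_id=1 -> Research
  - task 5 (Plan): parent_id=NULL -> NULL
  - task 6 (Design): parent_id=NULL -> NULL
  - task 7 (Train): parent_id=1 -> Research
  - task 8 (Review): parent_id=2 -> Audit

SQL:
SELECT a.name, b.name AS project, c.name AS parent
FROM tasks a
LEFT JOIN projects b ON a.project_id = b.id
LEFT JOIN tasks c ON a.parent_id = c.id

Result:
name     | project | parent  
---------+---------+---------
Research | Beta    | NULL    
Audit    | Nova    | Research
Document | Alpha   | Audit   
Deploy   | Nova    | Research
Plan     | NULL    | NULL    
Design   | Beta    | NULL    
Train    | Beta    | Research
Review   | Atlas   | Audit   


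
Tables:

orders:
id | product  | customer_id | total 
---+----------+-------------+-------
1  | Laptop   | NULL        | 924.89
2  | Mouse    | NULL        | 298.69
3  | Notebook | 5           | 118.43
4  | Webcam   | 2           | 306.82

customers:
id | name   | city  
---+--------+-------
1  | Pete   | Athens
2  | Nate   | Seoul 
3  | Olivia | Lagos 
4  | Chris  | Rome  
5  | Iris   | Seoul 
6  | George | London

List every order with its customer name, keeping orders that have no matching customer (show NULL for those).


LEFT JOIN keeps every row from orders (the left table); where customer_id has no match in customers, the customer columns become NULL. Walk through each order:
  - order 1 (Laptop): customer_id=NULL, no match -> kept with NULL
  - order 2 (Mouse): customer_id=NULL, no match -> kept with NULL
  - order 3 (Notebook): customer_id=5 -> matches Iris
  - order 4 (Webcam): customer_id=2 -> matches Nate
All 4 rows appear; 2 have NULL customer.

SQL:
SELECT a.product, b.name AS customer
FROM orders a
LEFT JOIN customers b ON a.customer_id = b.id

Result:
product  | customer
---------+---------
Laptop   | NULL    
Mouse    | NULL    
Notebook | Iris    
Webcam   | Nate    


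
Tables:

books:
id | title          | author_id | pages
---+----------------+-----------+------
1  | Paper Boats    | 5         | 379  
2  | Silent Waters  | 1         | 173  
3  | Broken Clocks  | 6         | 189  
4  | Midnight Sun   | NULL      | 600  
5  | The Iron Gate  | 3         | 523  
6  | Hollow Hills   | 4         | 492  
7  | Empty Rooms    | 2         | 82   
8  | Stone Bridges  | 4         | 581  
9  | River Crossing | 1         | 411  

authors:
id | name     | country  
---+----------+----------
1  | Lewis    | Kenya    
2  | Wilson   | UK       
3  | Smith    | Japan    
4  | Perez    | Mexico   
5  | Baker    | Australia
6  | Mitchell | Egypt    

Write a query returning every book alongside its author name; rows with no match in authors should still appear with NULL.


LEFT JOIN keeps every row from books (the left table); where author_id has no match in authors, the author columns become NULL. Walk through each book:
  - book 1 (Paper Boats): author_id=5 -> matches Baker
  - book 2 (Silent Waters): author_id=1 -> matches Lewis
  - book 3 (Broken Clocks): author_id=6 -> matches Mitchell
  - book 4 (Midnight Sun): author_id=NULL, no match -> kept with NULL
  - book 5 (The Iron Gate): author_id=3 -> matches Smith
  - book 6 (Hollow Hills): author_id=4 -> matches Perez
  - book 7 (Empty Rooms): author_id=2 -> matches Wilson
  - book 8 (Stone Bridges): author_id=4 -> matches Perez
  - book 9 (River Crossing): author_id=1 -> matches Lewis
All 9 rows appear; 1 has NULL author.

SQL:
SELECT a.title, b.name AS author
FROM books a
LEFT JOIN authors b ON a.author_id = b.id

Result:
title          | author  
---------------+---------
Paper Boats    | Baker   
Silent Waters  | Lewis   
Broken Clocks  | Mitchell
Midnight Sun   | NULL    
The Iron Gate  | Smith   
Hollow Hills   | Perez   
Empty Rooms    | Wilson  
Stone Bridges  | Perez   
River Crossing | Lewis   


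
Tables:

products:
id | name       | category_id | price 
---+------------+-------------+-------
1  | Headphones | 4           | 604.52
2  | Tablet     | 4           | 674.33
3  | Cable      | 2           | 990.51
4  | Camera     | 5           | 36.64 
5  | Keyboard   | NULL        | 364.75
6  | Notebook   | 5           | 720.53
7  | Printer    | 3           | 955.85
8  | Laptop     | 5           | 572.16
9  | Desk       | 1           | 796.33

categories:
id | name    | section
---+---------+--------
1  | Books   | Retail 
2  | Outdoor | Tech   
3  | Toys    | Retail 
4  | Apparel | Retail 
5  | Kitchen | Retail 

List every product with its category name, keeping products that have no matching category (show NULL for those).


LEFT JOIN keeps every row from products (the left table); where category_id has no match in categories, the category columns become NULL. Walk through each product:
  - product 1 (Headphones): category_id=4 -> matches Apparel
  - product 2 (Tablet): category_id=4 -> matches Apparel
  - product 3 (Cable): category_id=2 -> matches Outdoor
  - product 4 (Camera): category_id=5 -> matches Kitchen
  - product 5 (Keyboard): category_id=NULL, no match -> kept with NULL
  - product 6 (Notebook): category_id=5 -> matches Kitchen
  - product 7 (Printer): category_id=3 -> matches Toys
  - product 8 (Laptop): category_id=5 -> matches Kitchen
  - product 9 (Desk): category_id=1 -> matches Books
All 9 rows appear; 1 has NULL category.

SQL:
SELECT a.name, b.name AS category
FROM products a
LEFT JOIN categories b ON a.category_id = b.id

Result:
name       | category
-----------+---------
Headphones | Apparel 
Tablet     | Apparel 
Cable      | Outdoor 
Camera     | Kitchen 
Keyboard   | NULL    
Notebook   | Kitchen 
Printer    | Toys    
Laptop     | Kitchen 
Desk       | Books   


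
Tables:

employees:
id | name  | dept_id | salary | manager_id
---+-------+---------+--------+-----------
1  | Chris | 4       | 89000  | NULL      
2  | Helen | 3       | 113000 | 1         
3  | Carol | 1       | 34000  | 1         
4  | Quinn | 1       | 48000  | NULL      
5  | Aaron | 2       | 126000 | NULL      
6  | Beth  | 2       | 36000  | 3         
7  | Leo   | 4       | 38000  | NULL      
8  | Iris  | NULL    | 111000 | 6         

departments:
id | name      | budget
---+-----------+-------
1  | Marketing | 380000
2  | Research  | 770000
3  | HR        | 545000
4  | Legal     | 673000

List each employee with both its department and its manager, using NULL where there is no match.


Two LEFT JOINs from the same base table employees: one to departments via dept_id, one to employees itself via manager_id. Both are LEFT so every employee is preserved.
Match against departments:
  - employee 1 (Chris): dept_id=4 -> matches Legal
  - employee 2 (Helen): dept_id=3 -> matches HR
  - employee 3 (Carol): dept_id=1 -> matches Marketing
  - employee 4 (Quinn): dept_id=1 -> matches Marketing
  - employee 5 (Aaron): dept_id=2 -> matches Research
  - employee 6 (Beth): dept_id=2 -> matches Research
  - employee 7 (Leo): dept_id=4 -> matches Legal
  - employee 8 (Iris): dept_id=NULL, no match -> kept with NULL
Match against employees (self):
  - employee 1 (Chris): manager_id=NULL -> NULL
  - employee 2 (Helen): manager_id=1 -> Chris
  - employee 3 (Carol): manager_id=1 -> Chris
  - employee 4 (Quinn): manager_id=NULL -> NULL
  - employee 5 (Aaron): manager_id=NULL -> NULL
  - employee 6 (Beth): manager_id=3 -> Carol
  - employee 7 (Leo): manager_id=NULL -> NULL
  - employee 8 (Iris): manager_id=6 -> Beth

SQL:
SELECT a.name, b.name AS department, c.name AS manager
FROM employees a
LEFT JOIN departments b ON a.dept_id = b.id
LEFT JOIN employees c ON a.manager_id = c.id

Result:
name  | department | manager
------+------------+--------
Chris | Legal      | NULL   
Helen | HR         | Chris  
Carol | Marketing  | Chris  
Quinn | Marketing  | NULL   
Aaron | Research   | NULL   
Beth  | Research   | Carol  
Leo   | Legal      | NULL   
Iris  | NULL       | Beth   


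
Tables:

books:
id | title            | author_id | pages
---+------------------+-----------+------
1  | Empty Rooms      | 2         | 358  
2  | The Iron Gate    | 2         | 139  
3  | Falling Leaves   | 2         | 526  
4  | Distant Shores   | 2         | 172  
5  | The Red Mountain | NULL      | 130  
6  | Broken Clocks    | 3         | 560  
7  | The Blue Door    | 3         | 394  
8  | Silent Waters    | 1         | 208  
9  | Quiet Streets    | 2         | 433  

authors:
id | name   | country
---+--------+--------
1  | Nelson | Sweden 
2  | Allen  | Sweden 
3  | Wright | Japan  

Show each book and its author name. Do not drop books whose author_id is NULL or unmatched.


LEFT JOIN keeps every row from books (the left table); where author_id has no match in authors, the author columns become NULL. Walk through each book:
  - book 1 (Empty Rooms): author_id=2 -> matches Allen
  - book 2 (The Iron Gate): author_id=2 -> matches Allen
  - book 3 (Falling Leaves): author_id=2 -> matches Allen
  - book 4 (Distant Shores): author_id=2 -> matches Allen
  - book 5 (The Red Mountain): author_id=NULL, no match -> kept with NULL
  - book 6 (Broken Clocks): author_id=3 -> matches Wright
  - book 7 (The Blue Door): author_id=3 -> matches Wright
  - book 8 (Silent Waters): author_id=1 -> matches Nelson
  - book 9 (Quiet Streets): author_id=2 -> matches Allen
All 9 rows appear; 1 has NULL author.

SQL:
SELECT a.title, b.name AS author
FROM books a
LEFT JOIN authors b ON a.author_id = b.id

Result:
title            | author
-----------------+-------
Empty Rooms      | Allen 
The Iron Gate    | Allen 
Falling Leaves   | Allen 
Distant Shores   | Allen 
The Red Mountain | NULL  
Broken Clocks    | Wright
The Blue Door    | Wright
Silent Waters    | Nelson
Quiet Streets    | Allen 


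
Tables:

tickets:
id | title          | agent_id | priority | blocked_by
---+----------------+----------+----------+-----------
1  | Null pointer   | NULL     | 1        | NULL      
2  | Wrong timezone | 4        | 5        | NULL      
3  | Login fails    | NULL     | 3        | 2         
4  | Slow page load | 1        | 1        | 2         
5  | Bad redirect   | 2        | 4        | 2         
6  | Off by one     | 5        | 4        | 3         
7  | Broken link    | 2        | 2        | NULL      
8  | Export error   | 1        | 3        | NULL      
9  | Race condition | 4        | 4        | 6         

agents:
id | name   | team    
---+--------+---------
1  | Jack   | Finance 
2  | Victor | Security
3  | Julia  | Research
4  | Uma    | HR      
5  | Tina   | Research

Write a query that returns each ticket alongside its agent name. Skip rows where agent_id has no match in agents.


INNER JOIN keeps only tickets rows whose agent_id matches an id in agents. Walk through each ticket:
  - ticket 1 (Null pointer): agent_id=NULL, no match -> dropped
  - ticket 2 (Wrong timezone): agent_id=4 -> matches Uma
  - ticket 3 (Login fails): agent_id=NULL, no match -> dropped
  - ticket 4 (Slow page load): agent_id=1 -> matches Jack
  - ticket 5 (Bad redirect): agent_id=2 -> matches Victor
  - ticket 6 (Off by one): agent_id=5 -> matches Tina
  - ticket 7 (Broken link): agent_id=2 -> matches Victor
  - ticket 8 (Export error): agent_id=1 -> matches Jack
  - ticket 9 (Race condition): agent_id=4 -> matches Uma
So 2 of 9 rows are dropped.

SQL:
SELECT a.title, b.name AS agent
FROM tickets a
INNER JOIN agents b ON a.agent_id = b.id

Result:
title          | agent 
---------------+-------
Wrong timezone | Uma   
Slow page load | Jack  
Bad redirect   | Victor
Off by one     | Tina  
Broken link    | Victor
Export error   | Jack  
Race condition | Uma   


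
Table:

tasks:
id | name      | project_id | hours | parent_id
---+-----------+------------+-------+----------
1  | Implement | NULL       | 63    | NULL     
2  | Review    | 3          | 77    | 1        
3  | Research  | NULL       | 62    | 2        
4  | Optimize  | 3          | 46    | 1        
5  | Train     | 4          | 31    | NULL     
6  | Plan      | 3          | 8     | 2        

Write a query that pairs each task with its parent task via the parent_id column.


This is a self-join: tasks is joined to a second copy of itself, matching each row's parent_id to another row's id. Use LEFT JOIN so rows with parent_id=NULL are kept.
  - task 1 (Implement): parent_id=NULL -> NULL
  - task 2 (Review): parent_id=1 -> Implement
  - task 3 (Research): parent_id=2 -> Review
  - task 4 (Optimize): parent_id=1 -> Implement
  - task 5 (Train): parent_id=NULL -> NULL
  - task 6 (Plan): parent_id=2 -> Review

SQL:
SELECT a.name AS item, b.name AS parent
FROM tasks a
LEFT JOIN tasks b ON a.parent_id = b.id

Result:
item      | parent   
----------+----------
Implement | NULL     
Review    | Implement
Research  | Review   
Optimize  | Implement
Train     | NULL     
Plan      | Review   


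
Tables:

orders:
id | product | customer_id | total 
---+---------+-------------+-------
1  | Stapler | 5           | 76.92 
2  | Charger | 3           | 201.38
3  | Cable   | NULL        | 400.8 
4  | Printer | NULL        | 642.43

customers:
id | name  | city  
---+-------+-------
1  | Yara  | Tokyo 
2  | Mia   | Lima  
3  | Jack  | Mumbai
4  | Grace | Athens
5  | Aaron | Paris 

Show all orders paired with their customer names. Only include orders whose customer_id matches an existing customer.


INNER JOIN keeps only orders rows whose customer_id matches an id in customers. Walk through each order:
  - order 1 (Stapler): customer_id=5 -> matches Aaron
  - order 2 (Charger): customer_id=3 -> matches Jack
  - order 3 (Cable): customer_id=NULL, no match -> dropped
  - order 4 (Printer): customer_id=NULL, no match -> dropped
So 2 of 4 rows are dropped.

SQL:
SELECT a.product, b.name AS customer
FROM orders a
INNER JOIN customers b ON a.customer_id = b.id

Result:
product | customer
--------+---------
Stapler | Aaron   
Charger | Jack    


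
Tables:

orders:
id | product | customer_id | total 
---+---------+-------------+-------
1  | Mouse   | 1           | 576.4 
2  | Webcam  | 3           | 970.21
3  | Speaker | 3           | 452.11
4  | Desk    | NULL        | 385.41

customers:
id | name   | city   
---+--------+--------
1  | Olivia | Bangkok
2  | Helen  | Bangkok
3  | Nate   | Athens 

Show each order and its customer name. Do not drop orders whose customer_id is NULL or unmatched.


LEFT JOIN keeps every row from orders (the left table); where customer_id has no match in customers, the customer columns become NULL. Walk through each order:
  - order 1 (Mouse): customer_id=1 -> matches Olivia
  - order 2 (Webcam): customer_id=3 -> matches Nate
  - order 3 (Speaker): customer_id=3 -> matches Nate
  - order 4 (Desk): customer_id=NULL, no match -> kept with NULL
All 4 rows appear; 1 has NULL customer.

SQL:
SELECT a.product, b.name AS customer
FROM orders a
LEFT JOIN customers b ON a.customer_id = b.id

Result:
product | customer
--------+---------
Mouse   | Olivia  
Webcam  | Nate    
Speaker | Nate    
Desk    | NULL    


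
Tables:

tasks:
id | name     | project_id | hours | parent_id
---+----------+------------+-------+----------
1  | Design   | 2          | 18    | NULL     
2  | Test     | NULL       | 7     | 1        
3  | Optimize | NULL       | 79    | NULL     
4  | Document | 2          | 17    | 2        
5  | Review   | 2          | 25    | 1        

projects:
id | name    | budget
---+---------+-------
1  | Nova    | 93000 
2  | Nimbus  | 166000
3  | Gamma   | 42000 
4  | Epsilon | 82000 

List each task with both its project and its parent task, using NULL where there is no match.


Two LEFT JOINs from the same base table tasks: one to projects via project_id, one to tasks itself via parent_id. Both are LEFT so every task is preserved.
Match against projects:
  - task 1 (Design): project_id=2 -> matches Nimbus
  - task 2 (Test): project_id=NULL, no match -> kept with NULL
  - task 3 (Optimize): project_id=NULL, no match -> kept with NULL
  - task 4 (Document): project_id=2 -> matches Nimbus
  - task 5 (Review): project_id=2 -> matches Nimbus
Match against tasks (self):
  - task 1 (Design): parent_id=NULL -> NULL
  - task 2 (Test): parent_id=1 -> Design
  - task 3 (Optimize): parent_id=NULL -> NULL
  - task 4 (Document): parent_id=2 -> Test
  - task 5 (Review): parent_id=1 -> Design

SQL:
SELECT a.name, b.name AS project, c.name AS parent
FROM tasks a
LEFT JOIN projects b ON a.project_id = b.id
LEFT JOIN tasks c ON a.parent_id = c.id

Result:
name     | project | parent
---------+---------+-------
Design   | Nimbus  | NULL  
Test     | NULL    | Design
Optimize | NULL    | NULL  
Document | Nimbus  | Test  
Review   | Nimbus  | Design


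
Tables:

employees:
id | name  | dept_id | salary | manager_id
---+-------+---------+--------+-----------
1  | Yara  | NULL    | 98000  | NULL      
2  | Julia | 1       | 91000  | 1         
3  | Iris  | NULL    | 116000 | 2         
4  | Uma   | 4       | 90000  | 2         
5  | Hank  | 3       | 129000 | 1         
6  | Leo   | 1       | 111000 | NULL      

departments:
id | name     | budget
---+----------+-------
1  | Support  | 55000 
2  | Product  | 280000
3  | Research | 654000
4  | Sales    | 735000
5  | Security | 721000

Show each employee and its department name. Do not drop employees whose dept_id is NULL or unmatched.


LEFT JOIN keeps every row from employees (the left table); where dept_id has no match in departments, the department columns become NULL. Walk through each employee:
  - employee 1 (Yara): dept_id=NULL, no match -> kept with NULL
  - employee 2 (Julia): dept_id=1 -> matches Support
  - employee 3 (Iris): dept_id=NULL, no match -> kept with NULL
  - employee 4 (Uma): dept_id=4 -> matches Sales
  - employee 5 (Hank): dept_id=3 -> matches Research
  - employee 6 (Leo): dept_id=1 -> matches Support
All 6 rows appear; 2 have NULL department.

SQL:
SELECT a.name, b.name AS department
FROM employees a
LEFT JOIN departments b ON a.dept_id = b.id

Result:
name  | department
------+-----------
Yara  | NULL      
Julia | Support   
Iris  | NULL      
Uma   | Sales     
Hank  | Research  
Leo   | Support   


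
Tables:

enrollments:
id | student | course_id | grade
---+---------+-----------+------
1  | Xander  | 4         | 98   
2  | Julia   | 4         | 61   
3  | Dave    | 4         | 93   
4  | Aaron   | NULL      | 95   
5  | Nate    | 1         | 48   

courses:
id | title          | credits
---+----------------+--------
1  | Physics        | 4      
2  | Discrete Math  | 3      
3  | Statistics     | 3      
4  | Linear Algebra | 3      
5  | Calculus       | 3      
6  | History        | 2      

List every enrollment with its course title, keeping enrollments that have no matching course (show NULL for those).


LEFT JOIN keeps every row from enrollments (the left table); where course_id has no match in courses, the course columns become NULL. Walk through each enrollment:
  - enrollment 1 (Xander): course_id=4 -> matches Linear Algebra
  - enrollment 2 (Julia): course_id=4 -> matches Linear Algebra
  - enrollment 3 (Dave): course_id=4 -> matches Linear Algebra
  - enrollment 4 (Aaron): course_id=NULL, no match -> kept with NULL
  - enrollment 5 (Nate): course_id=1 -> matches Physics
All 5 rows appear; 1 has NULL course.

SQL:
SELECT a.student, b.title AS course
FROM enrollments a
LEFT JOIN courses b ON a.course_id = b.id

Result:
student | course        
--------+---------------
Xander  | Linear Algebra
Julia   | Linear Algebra
Dave    | Linear Algebra
Aaron   | NULL          
Nate    | Physics       


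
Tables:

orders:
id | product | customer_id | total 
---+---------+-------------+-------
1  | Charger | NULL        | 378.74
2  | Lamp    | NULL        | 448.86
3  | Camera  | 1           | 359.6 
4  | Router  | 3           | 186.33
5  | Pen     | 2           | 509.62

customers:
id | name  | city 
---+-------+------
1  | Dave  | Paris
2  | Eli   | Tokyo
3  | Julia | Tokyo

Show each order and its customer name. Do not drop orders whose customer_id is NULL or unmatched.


LEFT JOIN keeps every row from orders (the left table); where customer_id has no match in customers, the customer columns become NULL. Walk through each order:
  - order 1 (Charger): customer_id=NULL, no match -> kept with NULL
  - order 2 (Lamp): customer_id=NULL, no match -> kept with NULL
  - order 3 (Camera): customer_id=1 -> matches Dave
  - order 4 (Router): customer_id=3 -> matches Julia
  - order 5 (Pen): customer_id=2 -> matches Eli
All 5 rows appear; 2 have NULL customer.

SQL:
SELECT a.product, b.name AS customer
FROM orders a
LEFT JOIN customers b ON a.customer_id = b.id

Result:
product | customer
--------+---------
Charger | NULL    
Lamp    | NULL    
Camera  | Dave    
Router  | Julia   
Pen     | Eli     


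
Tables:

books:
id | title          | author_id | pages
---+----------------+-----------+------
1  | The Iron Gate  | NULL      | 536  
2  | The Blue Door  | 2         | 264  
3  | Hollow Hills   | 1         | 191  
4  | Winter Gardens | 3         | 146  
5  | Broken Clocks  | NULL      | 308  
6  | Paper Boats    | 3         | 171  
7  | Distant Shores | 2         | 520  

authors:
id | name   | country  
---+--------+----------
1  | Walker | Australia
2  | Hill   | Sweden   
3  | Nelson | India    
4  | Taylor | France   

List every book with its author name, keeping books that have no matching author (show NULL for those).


LEFT JOIN keeps every row from books (the left table); where author_id has no match in authors, the author columns become NULL. Walk through each book:
  - book 1 (The Iron Gate): author_id=NULL, no match -> kept with NULL
  - book 2 (The Blue Door): author_id=2 -> matches Hill
  - book 3 (Hollow Hills): author_id=1 -> matches Walker
  - book 4 (Winter Gardens): author_id=3 -> matches Nelson
  - book 5 (Broken Clocks): author_id=NULL, no match -> kept with NULL
  - book 6 (Paper Boats): author_id=3 -> matches Nelson
  - book 7 (Distant Shores): author_id=2 -> matches Hill
All 7 rows appear; 2 have NULL author.

SQL:
SELECT a.title, b.name AS author
FROM books a
LEFT JOIN authors b ON a.author_id = b.id

Result:
title          | author
---------------+-------
The Iron Gate  | NULL  
The Blue Door  | Hill  
Hollow Hills   | Walker
Winter Gardens | Nelson
Broken Clocks  | NULL  
Paper Boats    | Nelson
Distant Shores | Hill  


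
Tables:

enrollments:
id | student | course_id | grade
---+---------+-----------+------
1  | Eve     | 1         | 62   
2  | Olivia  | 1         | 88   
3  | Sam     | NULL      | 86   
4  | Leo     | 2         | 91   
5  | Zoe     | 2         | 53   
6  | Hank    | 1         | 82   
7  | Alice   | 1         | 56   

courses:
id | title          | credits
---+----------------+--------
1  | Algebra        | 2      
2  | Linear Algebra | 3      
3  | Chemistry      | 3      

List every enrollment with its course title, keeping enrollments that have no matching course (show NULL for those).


LEFT JOIN keeps every row from enrollments (the left table); where course_id has no match in courses, the course columns become NULL. Walk through each enrollment:
  - enrollment 1 (Eve): course_id=1 -> matches Algebra
  - enrollment 2 (Olivia): course_id=1 -> matches Algebra
  - enrollment 3 (Sam): course_id=NULL, no match -> kept with NULL
  - enrollment 4 (Leo): course_id=2 -> matches Linear Algebra
  - enrollment 5 (Zoe): course_id=2 -> matches Linear Algebra
  - enrollment 6 (Hank): course_id=1 -> matches Algebra
  - enrollment 7 (Alice): course_id=1 -> matches Algebra
All 7 rows appear; 1 has NULL course.

SQL:
SELECT a.student, b.title AS course
FROM enrollments a
LEFT JOIN courses b ON a.course_id = b.id

Result:
student | course        
--------+---------------
Eve     | Algebra       
Olivia  | Algebra       
Sam     | NULL          
Leo     | Linear Algebra
Zoe     | Linear Algebra
Hank    | Algebra       
Alice   | Algebra       


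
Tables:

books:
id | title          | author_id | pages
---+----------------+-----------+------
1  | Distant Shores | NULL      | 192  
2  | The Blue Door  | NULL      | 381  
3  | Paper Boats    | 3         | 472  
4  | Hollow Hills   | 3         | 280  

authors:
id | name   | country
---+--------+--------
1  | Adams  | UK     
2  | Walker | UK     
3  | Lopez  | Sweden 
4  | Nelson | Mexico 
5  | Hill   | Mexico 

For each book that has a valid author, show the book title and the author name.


INNER JOIN keeps only books rows whose author_id matches an id in authors. Walk through each book:
  - book 1 (Distant Shores): author_id=NULL, no match -> dropped
  - book 2 (The Blue Door): author_id=NULL, no match -> dropped
  - book 3 (Paper Boats): author_id=3 -> matches Lopez
  - book 4 (Hollow Hills): author_id=3 -> matches Lopez
So 2 of 4 rows are dropped.

SQL:
SELECT a.title, b.name AS author
FROM books a
INNER JOIN authors b ON a.author_id = b.id

Result:
title        | author
-------------+-------
Paper Boats  | Lopez 
Hollow Hills | Lopez 


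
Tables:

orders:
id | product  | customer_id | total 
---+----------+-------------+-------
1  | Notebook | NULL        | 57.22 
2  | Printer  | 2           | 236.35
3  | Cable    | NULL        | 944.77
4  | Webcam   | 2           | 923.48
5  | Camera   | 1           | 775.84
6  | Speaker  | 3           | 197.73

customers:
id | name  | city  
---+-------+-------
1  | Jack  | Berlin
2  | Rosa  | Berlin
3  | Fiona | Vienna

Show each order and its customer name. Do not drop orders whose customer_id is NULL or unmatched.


LEFT JOIN keeps every row from orders (the left table); where customer_id has no match in customers, the customer columns become NULL. Walk through each order:
  - order 1 (Notebook): customer_id=NULL, no match -> kept with NULL
  - order 2 (Printer): customer_id=2 -> matches Rosa
  - order 3 (Cable): customer_id=NULL, no match -> kept with NULL
  - order 4 (Webcam): customer_id=2 -> matches Rosa
  - order 5 (Camera): customer_id=1 -> matches Jack
  - order 6 (Speaker): customer_id=3 -> matches Fiona
All 6 rows appear; 2 have NULL customer.

SQL:
SELECT a.product, b.name AS customer
FROM orders a
LEFT JOIN customers b ON a.customer_id = b.id

Result:
product  | customer
---------+---------
Notebook | NULL    
Printer  | Rosa    
Cable    | NULL    
Webcam   | Rosa    
Camera   | Jack    
Speaker  | Fiona   


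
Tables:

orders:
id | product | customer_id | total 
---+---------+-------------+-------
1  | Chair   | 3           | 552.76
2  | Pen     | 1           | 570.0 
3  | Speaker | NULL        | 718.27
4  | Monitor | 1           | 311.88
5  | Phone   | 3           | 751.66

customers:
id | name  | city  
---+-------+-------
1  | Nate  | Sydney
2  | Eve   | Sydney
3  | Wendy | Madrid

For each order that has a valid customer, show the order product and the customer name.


INNER JOIN keeps only orders rows whose customer_id matches an id in customers. Walk through each order:
  - order 1 (Chair): customer_id=3 -> matches Wendy
  - order 2 (Pen): customer_id=1 -> matches Nate
  - order 3 (Speaker): customer_id=NULL, no match -> dropped
  - order 4 (Monitor): customer_id=1 -> matches Nate
  - order 5 (Phone): customer_id=3 -> matches Wendy
So 1 of 5 rows is dropped.

SQL:
SELECT a.product, b.name AS customer
FROM orders a
INNER JOIN customers b ON a.customer_id = b.id

Result:
product | customer
--------+---------
Chair   | Wendy   
Pen     | Nate    
Monitor | Nate    
Phone   | Wendy   
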